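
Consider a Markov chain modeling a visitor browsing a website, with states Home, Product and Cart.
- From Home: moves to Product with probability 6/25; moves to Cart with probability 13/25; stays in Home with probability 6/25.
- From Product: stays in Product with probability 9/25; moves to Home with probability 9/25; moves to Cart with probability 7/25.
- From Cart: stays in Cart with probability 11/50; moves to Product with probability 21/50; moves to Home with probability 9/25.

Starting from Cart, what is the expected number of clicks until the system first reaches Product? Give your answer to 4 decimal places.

Let t(s) be the expected number of clicks to first reach Product from state s, with t(Product) = 0. Conditioning on the first click:
t(Home) = 1 + 0.24·t(Home) + 0.52·t(Cart)
t(Cart) = 1 + 0.36·t(Home) + 0.22·t(Cart)
Solving: t(Home) = 3.2051, t(Cart) = 2.7613.
Expected clicks from Cart to Product: 2.7613.

2.7613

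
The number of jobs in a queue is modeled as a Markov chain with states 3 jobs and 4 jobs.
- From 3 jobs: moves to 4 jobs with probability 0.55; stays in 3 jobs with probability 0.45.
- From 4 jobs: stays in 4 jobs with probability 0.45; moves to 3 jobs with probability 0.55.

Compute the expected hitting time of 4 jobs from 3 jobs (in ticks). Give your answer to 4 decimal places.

1.8182

Let t(s) be the expected number of ticks to first reach 4 jobs from state s, with t(4 jobs) = 0. Conditioning on the first tick:
t(3 jobs) = 1 + 0.45·t(3 jobs)
Solving: t(3 jobs) = 1.8182.
Expected ticks from 3 jobs to 4 jobs: 1.8182.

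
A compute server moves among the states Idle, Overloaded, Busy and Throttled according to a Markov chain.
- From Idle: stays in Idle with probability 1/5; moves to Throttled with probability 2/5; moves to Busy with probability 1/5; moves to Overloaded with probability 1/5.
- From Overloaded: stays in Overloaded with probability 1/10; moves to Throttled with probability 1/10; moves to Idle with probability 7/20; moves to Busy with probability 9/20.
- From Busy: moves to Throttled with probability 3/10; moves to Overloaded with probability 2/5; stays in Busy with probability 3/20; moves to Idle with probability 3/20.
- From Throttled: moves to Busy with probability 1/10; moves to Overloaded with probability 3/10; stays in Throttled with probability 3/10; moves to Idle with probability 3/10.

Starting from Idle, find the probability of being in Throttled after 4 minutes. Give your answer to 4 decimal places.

Propagate the distribution vector 4 minutes from Idle.
After 0 minutes: (1.0000, 0.0000, 0.0000, 0.0000)
After 1 minute: (0.2000, 0.2000, 0.2000, 0.4000)
After 2 minutes: (0.2600, 0.2600, 0.2000, 0.2800)
After 3 minutes: (0.2570, 0.2420, 0.2270, 0.2740)
After 4 minutes: (0.2524, 0.2486, 0.2218, 0.2773)
P(in Throttled after 4 minutes) = 0.2773

0.2773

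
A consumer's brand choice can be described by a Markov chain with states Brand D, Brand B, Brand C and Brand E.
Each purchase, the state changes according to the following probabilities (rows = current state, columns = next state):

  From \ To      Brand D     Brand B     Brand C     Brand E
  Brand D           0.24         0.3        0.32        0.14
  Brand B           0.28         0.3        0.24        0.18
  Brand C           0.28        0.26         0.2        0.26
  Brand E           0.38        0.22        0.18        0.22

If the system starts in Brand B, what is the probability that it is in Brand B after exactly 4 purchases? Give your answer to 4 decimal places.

0.2747

Propagate the distribution vector 4 purchases from Brand B.
After 0 purchases: (0.0000, 1.0000, 0.0000, 0.0000)
After 1 purchase: (0.2800, 0.3000, 0.2400, 0.1800)
After 2 purchases: (0.2868, 0.2760, 0.2420, 0.1952)
After 3 purchases: (0.2880, 0.2747, 0.2416, 0.1957)
After 4 purchases: (0.2880, 0.2747, 0.2416, 0.1956)
P(in Brand B after 4 purchases) = 0.2747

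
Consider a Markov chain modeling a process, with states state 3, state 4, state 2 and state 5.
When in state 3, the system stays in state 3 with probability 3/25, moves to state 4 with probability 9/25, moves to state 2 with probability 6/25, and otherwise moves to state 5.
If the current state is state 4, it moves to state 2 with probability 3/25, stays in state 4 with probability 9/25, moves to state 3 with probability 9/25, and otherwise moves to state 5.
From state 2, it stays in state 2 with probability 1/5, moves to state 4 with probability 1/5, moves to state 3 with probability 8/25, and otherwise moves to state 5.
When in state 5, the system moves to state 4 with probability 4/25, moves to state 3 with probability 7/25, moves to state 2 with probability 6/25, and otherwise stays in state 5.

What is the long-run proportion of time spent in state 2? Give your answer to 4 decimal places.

0.1988

Let the stationary distribution be π with π = πP and π_1 + π_2 + π_3 + π_4 = 1.
π_1 = 0.12·π_1 + 0.36·π_2 + 0.32·π_3 + 0.28·π_4
π_2 = 0.36·π_1 + 0.36·π_2 + 0.2·π_3 + 0.16·π_4
π_3 = 0.24·π_1 + 0.12·π_2 + 0.2·π_3 + 0.24·π_4
Solving with the normalization constraint gives π = (0.2673, 0.2768, 0.1988, 0.2571).
So the stationary probability of state 2 is 0.1988.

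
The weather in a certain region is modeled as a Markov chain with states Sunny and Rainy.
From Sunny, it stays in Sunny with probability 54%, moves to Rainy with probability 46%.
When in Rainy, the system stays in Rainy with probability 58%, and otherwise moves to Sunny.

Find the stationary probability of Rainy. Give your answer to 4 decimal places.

0.5227

Let the stationary distribution be π with π = πP and π_1 + π_2 = 1.
π_1 = 0.54·π_1 + 0.42·π_2
Solving with the normalization constraint gives π = (0.4773, 0.5227).
So the stationary probability of Rainy is 0.5227.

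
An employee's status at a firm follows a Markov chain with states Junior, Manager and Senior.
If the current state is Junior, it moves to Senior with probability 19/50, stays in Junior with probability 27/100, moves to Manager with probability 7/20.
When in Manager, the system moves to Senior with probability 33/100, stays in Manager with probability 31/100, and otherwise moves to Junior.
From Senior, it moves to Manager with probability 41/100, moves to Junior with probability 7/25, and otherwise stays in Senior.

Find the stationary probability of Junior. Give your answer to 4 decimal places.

0.3054

Let the stationary distribution be π with π = πP and π_1 + π_2 + π_3 = 1.
π_1 = 0.27·π_1 + 0.36·π_2 + 0.28·π_3
π_2 = 0.35·π_1 + 0.31·π_2 + 0.41·π_3
Solving with the normalization constraint gives π = (0.3054, 0.3561, 0.3385).
So the stationary probability of Junior is 0.3054.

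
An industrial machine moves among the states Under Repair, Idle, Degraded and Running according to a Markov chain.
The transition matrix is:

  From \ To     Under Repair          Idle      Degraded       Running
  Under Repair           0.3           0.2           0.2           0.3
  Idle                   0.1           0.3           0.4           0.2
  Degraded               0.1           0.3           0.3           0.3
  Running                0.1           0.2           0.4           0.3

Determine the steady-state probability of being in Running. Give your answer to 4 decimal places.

0.2740

Let the stationary distribution be π with π = πP and π_1 + π_2 + π_3 + π_4 = 1.
π_1 = 0.3·π_1 + 0.1·π_2 + 0.1·π_3 + 0.1·π_4
π_2 = 0.2·π_1 + 0.3·π_2 + 0.3·π_3 + 0.2·π_4
π_3 = 0.2·π_1 + 0.4·π_2 + 0.3·π_3 + 0.4·π_4
Solving with the normalization constraint gives π = (0.1250, 0.2601, 0.3409, 0.2740).
So the stationary probability of Running is 0.2740.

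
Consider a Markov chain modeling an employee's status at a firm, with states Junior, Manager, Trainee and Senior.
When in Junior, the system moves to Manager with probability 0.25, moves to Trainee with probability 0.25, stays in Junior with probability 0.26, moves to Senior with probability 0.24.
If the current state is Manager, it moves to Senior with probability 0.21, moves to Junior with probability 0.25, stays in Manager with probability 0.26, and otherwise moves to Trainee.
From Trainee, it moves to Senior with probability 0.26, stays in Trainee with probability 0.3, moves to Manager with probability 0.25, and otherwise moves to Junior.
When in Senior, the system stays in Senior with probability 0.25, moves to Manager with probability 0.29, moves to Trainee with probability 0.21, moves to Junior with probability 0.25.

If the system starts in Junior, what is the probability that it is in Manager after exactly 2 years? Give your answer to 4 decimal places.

Propagate the distribution vector 2 years from Junior.
After 0 years: (1.0000, 0.0000, 0.0000, 0.0000)
After 1 year: (0.2600, 0.2500, 0.2500, 0.2400)
After 2 years: (0.2376, 0.2621, 0.2604, 0.2399)
P(in Manager after 2 years) = 0.2621

0.2621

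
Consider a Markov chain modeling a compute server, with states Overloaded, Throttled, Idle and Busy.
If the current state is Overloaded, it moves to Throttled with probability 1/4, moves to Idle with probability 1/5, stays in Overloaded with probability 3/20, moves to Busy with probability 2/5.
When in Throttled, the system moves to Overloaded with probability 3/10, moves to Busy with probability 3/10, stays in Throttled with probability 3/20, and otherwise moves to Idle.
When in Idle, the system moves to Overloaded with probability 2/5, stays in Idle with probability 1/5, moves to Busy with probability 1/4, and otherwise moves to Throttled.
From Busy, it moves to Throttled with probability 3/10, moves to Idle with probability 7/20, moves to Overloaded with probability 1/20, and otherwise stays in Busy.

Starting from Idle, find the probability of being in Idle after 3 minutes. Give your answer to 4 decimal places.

0.2609

Propagate the distribution vector 3 minutes from Idle.
After 0 minutes: (0.0000, 0.0000, 1.0000, 0.0000)
After 1 minute: (0.4000, 0.1500, 0.2000, 0.2500)
After 2 minutes: (0.1975, 0.2275, 0.2450, 0.3300)
After 3 minutes: (0.2124, 0.2193, 0.2609, 0.3075)
P(in Idle after 3 minutes) = 0.2609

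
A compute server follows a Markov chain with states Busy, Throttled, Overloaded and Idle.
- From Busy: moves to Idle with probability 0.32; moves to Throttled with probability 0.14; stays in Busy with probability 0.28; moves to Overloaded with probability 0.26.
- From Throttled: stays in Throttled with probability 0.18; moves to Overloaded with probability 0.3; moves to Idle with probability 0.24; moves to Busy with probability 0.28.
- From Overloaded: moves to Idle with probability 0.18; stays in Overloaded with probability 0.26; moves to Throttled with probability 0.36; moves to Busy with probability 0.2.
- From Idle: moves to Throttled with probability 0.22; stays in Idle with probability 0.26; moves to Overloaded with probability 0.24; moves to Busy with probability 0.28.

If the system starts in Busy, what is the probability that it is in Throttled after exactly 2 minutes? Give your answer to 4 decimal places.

0.2284

Propagate the distribution vector 2 minutes from Busy.
After 0 minutes: (1.0000, 0.0000, 0.0000, 0.0000)
After 1 minute: (0.2800, 0.1400, 0.2600, 0.3200)
After 2 minutes: (0.2592, 0.2284, 0.2592, 0.2532)
P(in Throttled after 2 minutes) = 0.2284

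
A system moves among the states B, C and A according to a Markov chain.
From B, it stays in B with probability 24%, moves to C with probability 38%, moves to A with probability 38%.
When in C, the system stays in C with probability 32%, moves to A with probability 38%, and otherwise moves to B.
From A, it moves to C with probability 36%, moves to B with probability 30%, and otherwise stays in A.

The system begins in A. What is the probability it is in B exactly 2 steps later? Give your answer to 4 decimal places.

Sum over the intermediate state after 1 step:
P = P(A→B)·P(B→B) + P(A→C)·P(C→B) + P(A→A)·P(A→B)
  = 0.3×0.24 + 0.36×0.3 + 0.34×0.3
  = 0.0720 + 0.1080 + 0.1020 = 0.2820

0.2820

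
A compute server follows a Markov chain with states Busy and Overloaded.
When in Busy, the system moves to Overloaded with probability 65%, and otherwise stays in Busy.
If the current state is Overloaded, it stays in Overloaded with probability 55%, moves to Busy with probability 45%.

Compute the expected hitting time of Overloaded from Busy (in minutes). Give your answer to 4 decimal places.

Let t(s) be the expected number of minutes to first reach Overloaded from state s, with t(Overloaded) = 0. Conditioning on the first minute:
t(Busy) = 1 + 0.35·t(Busy)
Solving: t(Busy) = 1.5385.
Expected minutes from Busy to Overloaded: 1.5385.

1.5385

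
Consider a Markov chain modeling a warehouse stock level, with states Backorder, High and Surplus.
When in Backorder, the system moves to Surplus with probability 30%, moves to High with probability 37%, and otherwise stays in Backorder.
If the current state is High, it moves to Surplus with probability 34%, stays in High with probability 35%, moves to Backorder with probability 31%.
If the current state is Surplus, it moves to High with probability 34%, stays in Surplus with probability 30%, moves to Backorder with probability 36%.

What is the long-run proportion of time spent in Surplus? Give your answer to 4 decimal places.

0.3141

Let the stationary distribution be π with π = πP and π_1 + π_2 + π_3 = 1.
π_1 = 0.33·π_1 + 0.31·π_2 + 0.36·π_3
π_2 = 0.37·π_1 + 0.35·π_2 + 0.34·π_3
Solving with the normalization constraint gives π = (0.3324, 0.3535, 0.3141).
So the stationary probability of Surplus is 0.3141.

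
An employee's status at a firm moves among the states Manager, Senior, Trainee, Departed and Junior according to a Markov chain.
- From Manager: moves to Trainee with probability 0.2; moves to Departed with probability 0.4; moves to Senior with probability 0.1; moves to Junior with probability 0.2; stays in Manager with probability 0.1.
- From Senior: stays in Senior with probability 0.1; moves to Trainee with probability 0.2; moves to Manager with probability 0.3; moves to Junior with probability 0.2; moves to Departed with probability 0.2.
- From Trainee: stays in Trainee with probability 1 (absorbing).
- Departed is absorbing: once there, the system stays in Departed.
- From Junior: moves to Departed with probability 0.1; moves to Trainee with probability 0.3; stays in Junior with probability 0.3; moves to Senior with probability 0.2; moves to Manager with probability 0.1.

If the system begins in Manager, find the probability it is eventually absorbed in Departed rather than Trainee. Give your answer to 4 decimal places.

Let h(s) be the probability of absorption at Departed starting from transient state s. Then h(Departed) = 1 and h(Trainee) = 0. By first-step analysis:
h(Manager) = 0.1·h(Manager) + 0.1·h(Senior) + 0.2·0 + 0.4·1 + 0.2·h(Junior)
h(Senior) = 0.3·h(Manager) + 0.1·h(Senior) + 0.2·0 + 0.2·1 + 0.2·h(Junior)
h(Junior) = 0.1·h(Manager) + 0.2·h(Senior) + 0.3·0 + 0.1·1 + 0.3·h(Junior)
Solving: h(Manager) = 0.5816, h(Senior) = 0.4979, h(Junior) = 0.3682.
Starting from Manager, the probability is 0.5816.

0.5816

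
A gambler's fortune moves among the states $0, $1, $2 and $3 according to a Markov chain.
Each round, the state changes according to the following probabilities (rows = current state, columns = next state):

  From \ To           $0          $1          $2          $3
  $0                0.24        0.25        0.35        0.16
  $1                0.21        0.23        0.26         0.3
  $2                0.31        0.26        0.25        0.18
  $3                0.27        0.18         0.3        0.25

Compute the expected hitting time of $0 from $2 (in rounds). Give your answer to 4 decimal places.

Let t(s) be the expected number of rounds to first reach $0 from state s, with t($0) = 0. Conditioning on the first round:
t($1) = 1 + 0.23·t($1) + 0.26·t($2) + 0.3·t($3)
t($2) = 1 + 0.26·t($1) + 0.25·t($2) + 0.18·t($3)
t($3) = 1 + 0.18·t($1) + 0.3·t($2) + 0.25·t($3)
Solving: t($1) = 3.9673, t($2) = 3.6031, t($3) = 3.7267.
Expected rounds from $2 to $0: 3.6031.

3.6031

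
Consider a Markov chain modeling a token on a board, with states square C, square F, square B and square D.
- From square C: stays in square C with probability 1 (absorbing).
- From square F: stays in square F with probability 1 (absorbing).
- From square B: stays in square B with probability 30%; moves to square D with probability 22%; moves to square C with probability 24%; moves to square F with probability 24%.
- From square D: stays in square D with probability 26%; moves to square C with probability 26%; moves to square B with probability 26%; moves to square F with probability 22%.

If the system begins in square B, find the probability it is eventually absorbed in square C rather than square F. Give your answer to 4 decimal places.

0.5095

Let h(s) be the probability of absorption at square C starting from transient state s. Then h(square C) = 1 and h(square F) = 0. By first-step analysis:
h(square B) = 0.24·1 + 0.24·0 + 0.3·h(square B) + 0.22·h(square D)
h(square D) = 0.26·1 + 0.22·0 + 0.26·h(square B) + 0.26·h(square D)
Solving: h(square B) = 0.5095, h(square D) = 0.5304.
Starting from square B, the probability is 0.5095.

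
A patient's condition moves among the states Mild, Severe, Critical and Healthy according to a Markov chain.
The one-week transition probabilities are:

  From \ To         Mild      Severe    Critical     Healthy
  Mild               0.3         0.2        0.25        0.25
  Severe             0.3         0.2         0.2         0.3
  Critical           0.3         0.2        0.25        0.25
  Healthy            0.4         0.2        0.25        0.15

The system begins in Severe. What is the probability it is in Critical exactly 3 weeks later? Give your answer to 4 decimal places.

Propagate the distribution vector 3 weeks from Severe.
After 0 weeks: (0.0000, 1.0000, 0.0000, 0.0000)
After 1 week: (0.3000, 0.2000, 0.2000, 0.3000)
After 2 weeks: (0.3300, 0.2000, 0.2400, 0.2300)
After 3 weeks: (0.3230, 0.2000, 0.2400, 0.2370)
P(in Critical after 3 weeks) = 0.2400

0.2400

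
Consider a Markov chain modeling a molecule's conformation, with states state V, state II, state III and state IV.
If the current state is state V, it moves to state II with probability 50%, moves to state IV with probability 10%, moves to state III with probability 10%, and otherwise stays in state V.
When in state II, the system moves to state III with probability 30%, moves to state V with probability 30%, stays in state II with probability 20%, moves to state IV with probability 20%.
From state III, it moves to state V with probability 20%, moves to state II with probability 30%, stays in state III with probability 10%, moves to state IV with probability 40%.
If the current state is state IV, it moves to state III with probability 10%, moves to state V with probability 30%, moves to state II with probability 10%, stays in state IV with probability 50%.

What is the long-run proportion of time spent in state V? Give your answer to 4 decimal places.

0.2846

Let the stationary distribution be π with π = πP and π_1 + π_2 + π_3 + π_4 = 1.
π_1 = 0.3·π_1 + 0.3·π_2 + 0.2·π_3 + 0.3·π_4
π_2 = 0.5·π_1 + 0.2·π_2 + 0.3·π_3 + 0.1·π_4
π_3 = 0.1·π_1 + 0.3·π_2 + 0.1·π_3 + 0.1·π_4
Solving with the normalization constraint gives π = (0.2846, 0.2719, 0.1544, 0.2892).
So the stationary probability of state V is 0.2846.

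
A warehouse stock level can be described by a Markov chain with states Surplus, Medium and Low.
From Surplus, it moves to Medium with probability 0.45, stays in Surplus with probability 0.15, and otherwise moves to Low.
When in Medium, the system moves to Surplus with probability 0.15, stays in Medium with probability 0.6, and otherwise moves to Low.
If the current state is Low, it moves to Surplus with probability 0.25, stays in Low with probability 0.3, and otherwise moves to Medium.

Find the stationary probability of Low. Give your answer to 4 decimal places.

Let the stationary distribution be π with π = πP and π_1 + π_2 + π_3 = 1.
π_1 = 0.15·π_1 + 0.15·π_2 + 0.25·π_3
π_2 = 0.45·π_1 + 0.6·π_2 + 0.45·π_3
Solving with the normalization constraint gives π = (0.1791, 0.5294, 0.2914).
So the stationary probability of Low is 0.2914.

0.2914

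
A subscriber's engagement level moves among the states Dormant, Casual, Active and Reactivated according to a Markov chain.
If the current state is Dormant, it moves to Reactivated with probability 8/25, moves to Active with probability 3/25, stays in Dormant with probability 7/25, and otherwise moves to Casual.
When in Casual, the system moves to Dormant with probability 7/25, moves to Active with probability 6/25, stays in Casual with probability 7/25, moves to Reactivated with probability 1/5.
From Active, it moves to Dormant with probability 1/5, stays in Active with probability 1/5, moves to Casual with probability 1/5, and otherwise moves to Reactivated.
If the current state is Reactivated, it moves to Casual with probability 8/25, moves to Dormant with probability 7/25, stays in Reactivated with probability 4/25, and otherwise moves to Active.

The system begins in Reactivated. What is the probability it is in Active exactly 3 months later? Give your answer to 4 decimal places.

0.2008

Propagate the distribution vector 3 months from Reactivated.
After 0 months: (0.0000, 0.0000, 0.0000, 1.0000)
After 1 month: (0.2800, 0.3200, 0.2400, 0.1600)
After 2 months: (0.2608, 0.2672, 0.1968, 0.2752)
After 3 months: (0.2643, 0.2753, 0.2008, 0.2596)
P(in Active after 3 months) = 0.2008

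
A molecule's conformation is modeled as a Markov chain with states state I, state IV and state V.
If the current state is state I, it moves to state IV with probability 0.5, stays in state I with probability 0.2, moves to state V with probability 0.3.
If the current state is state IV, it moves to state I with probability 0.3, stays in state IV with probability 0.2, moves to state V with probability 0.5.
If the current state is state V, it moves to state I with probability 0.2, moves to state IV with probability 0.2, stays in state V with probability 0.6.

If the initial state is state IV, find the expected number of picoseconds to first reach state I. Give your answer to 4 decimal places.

Let t(s) be the expected number of picoseconds to first reach state I from state s, with t(state I) = 0. Conditioning on the first picosecond:
t(state IV) = 1 + 0.2·t(state IV) + 0.5·t(state V)
t(state V) = 1 + 0.2·t(state IV) + 0.6·t(state V)
Solving: t(state IV) = 4.0909, t(state V) = 4.5455.
Expected picoseconds from state IV to state I: 4.0909.

4.0909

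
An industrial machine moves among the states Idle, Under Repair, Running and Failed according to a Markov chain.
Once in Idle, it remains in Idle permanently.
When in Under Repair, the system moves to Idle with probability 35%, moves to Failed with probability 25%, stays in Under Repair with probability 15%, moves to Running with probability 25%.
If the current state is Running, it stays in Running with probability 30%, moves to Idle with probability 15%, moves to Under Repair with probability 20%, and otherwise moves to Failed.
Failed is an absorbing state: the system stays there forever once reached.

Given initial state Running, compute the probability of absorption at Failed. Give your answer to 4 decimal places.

Let h(s) be the probability of absorption at Failed starting from transient state s. Then h(Failed) = 1 and h(Idle) = 0. By first-step analysis:
h(Under Repair) = 0.35·0 + 0.15·h(Under Repair) + 0.25·h(Running) + 0.25·1
h(Running) = 0.15·0 + 0.2·h(Under Repair) + 0.3·h(Running) + 0.35·1
Solving: h(Under Repair) = 0.4817, h(Running) = 0.6376.
Starting from Running, the probability is 0.6376.

0.6376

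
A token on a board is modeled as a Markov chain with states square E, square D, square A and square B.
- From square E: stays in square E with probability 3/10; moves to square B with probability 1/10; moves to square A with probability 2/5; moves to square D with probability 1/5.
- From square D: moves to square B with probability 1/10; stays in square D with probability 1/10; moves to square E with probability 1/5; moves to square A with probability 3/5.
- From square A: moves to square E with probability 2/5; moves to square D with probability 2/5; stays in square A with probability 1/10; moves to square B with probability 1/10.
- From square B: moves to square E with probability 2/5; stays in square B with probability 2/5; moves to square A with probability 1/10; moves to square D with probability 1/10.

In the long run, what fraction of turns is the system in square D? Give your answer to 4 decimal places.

0.2251

Let the stationary distribution be π with π = πP and π_1 + π_2 + π_3 + π_4 = 1.
π_1 = 0.3·π_1 + 0.2·π_2 + 0.4·π_3 + 0.4·π_4
π_2 = 0.2·π_1 + 0.1·π_2 + 0.4·π_3 + 0.1·π_4
π_3 = 0.4·π_1 + 0.6·π_2 + 0.1·π_3 + 0.1·π_4
Solving with the normalization constraint gives π = (0.3227, 0.2251, 0.3094, 0.1429).
So the stationary probability of square D is 0.2251.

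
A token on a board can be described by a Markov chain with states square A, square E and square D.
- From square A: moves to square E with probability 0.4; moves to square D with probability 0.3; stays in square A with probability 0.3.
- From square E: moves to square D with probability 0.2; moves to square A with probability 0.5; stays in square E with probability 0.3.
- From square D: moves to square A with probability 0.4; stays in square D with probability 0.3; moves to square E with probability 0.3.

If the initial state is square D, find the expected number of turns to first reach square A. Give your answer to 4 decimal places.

Let t(s) be the expected number of turns to first reach square A from state s, with t(square A) = 0. Conditioning on the first turn:
t(square E) = 1 + 0.3·t(square E) + 0.2·t(square D)
t(square D) = 1 + 0.3·t(square E) + 0.3·t(square D)
Solving: t(square E) = 2.0930, t(square D) = 2.3256.
Expected turns from square D to square A: 2.3256.

2.3256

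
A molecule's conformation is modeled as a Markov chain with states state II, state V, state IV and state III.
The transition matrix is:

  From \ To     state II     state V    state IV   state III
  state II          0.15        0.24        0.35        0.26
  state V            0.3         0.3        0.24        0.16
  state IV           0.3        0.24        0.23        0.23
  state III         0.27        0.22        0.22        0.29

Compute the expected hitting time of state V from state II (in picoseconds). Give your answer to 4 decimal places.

Let t(s) be the expected number of picoseconds to first reach state V from state s, with t(state V) = 0. Conditioning on the first picosecond:
t(state II) = 1 + 0.15·t(state II) + 0.35·t(state IV) + 0.26·t(state III)
t(state IV) = 1 + 0.3·t(state II) + 0.23·t(state IV) + 0.23·t(state III)
t(state III) = 1 + 0.27·t(state II) + 0.22·t(state IV) + 0.29·t(state III)
Solving: t(state II) = 4.2587, t(state IV) = 4.2563, t(state III) = 4.3468.
Expected picoseconds from state II to state V: 4.2587.

4.2587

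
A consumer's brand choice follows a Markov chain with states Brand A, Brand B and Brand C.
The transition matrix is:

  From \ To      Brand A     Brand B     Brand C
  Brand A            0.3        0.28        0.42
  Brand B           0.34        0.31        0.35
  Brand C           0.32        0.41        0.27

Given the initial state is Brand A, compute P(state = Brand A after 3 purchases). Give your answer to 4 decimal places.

Propagate the distribution vector 3 purchases from Brand A.
After 0 purchases: (1.0000, 0.0000, 0.0000)
After 1 purchase: (0.3000, 0.2800, 0.4200)
After 2 purchases: (0.3196, 0.3430, 0.3374)
After 3 purchases: (0.3205, 0.3342, 0.3454)
P(in Brand A after 3 purchases) = 0.3205

0.3205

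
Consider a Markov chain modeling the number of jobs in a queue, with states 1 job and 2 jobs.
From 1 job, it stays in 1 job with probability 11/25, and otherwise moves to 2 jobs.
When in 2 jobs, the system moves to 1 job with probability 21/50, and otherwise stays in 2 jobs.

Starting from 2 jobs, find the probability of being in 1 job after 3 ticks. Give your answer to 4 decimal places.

Propagate the distribution vector 3 ticks from 2 jobs.
After 0 ticks: (0.0000, 1.0000)
After 1 tick: (0.4200, 0.5800)
After 2 ticks: (0.4284, 0.5716)
After 3 ticks: (0.4286, 0.5714)
P(in 1 job after 3 ticks) = 0.4286

0.4286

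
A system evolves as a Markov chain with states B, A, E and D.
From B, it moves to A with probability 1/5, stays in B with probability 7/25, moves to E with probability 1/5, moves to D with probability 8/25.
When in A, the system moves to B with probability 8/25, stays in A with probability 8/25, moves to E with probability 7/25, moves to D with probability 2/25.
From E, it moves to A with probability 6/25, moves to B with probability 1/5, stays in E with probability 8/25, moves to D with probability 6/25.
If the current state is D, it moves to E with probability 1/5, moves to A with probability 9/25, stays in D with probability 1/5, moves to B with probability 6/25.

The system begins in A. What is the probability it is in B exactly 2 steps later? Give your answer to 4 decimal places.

0.2672

Propagate the distribution vector 2 steps from A.
After 0 steps: (0.0000, 1.0000, 0.0000, 0.0000)
After 1 step: (0.3200, 0.3200, 0.2800, 0.0800)
After 2 steps: (0.2672, 0.2624, 0.2592, 0.2112)
P(in B after 2 steps) = 0.2672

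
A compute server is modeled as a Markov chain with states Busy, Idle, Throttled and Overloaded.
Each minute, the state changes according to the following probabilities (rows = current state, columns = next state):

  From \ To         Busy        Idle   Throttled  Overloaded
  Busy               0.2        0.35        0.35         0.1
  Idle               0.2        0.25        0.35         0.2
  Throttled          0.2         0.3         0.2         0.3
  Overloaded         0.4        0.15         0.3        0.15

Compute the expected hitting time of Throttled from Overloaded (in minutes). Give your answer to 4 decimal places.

3.0643

Let t(s) be the expected number of minutes to first reach Throttled from state s, with t(Throttled) = 0. Conditioning on the first minute:
t(Busy) = 1 + 0.2·t(Busy) + 0.35·t(Idle) + 0.1·t(Overloaded)
t(Idle) = 1 + 0.2·t(Busy) + 0.25·t(Idle) + 0.2·t(Overloaded)
t(Overloaded) = 1 + 0.4·t(Busy) + 0.15·t(Idle) + 0.15·t(Overloaded)
Solving: t(Busy) = 2.9138, t(Idle) = 2.9275, t(Overloaded) = 3.0643.
Expected minutes from Overloaded to Throttled: 3.0643.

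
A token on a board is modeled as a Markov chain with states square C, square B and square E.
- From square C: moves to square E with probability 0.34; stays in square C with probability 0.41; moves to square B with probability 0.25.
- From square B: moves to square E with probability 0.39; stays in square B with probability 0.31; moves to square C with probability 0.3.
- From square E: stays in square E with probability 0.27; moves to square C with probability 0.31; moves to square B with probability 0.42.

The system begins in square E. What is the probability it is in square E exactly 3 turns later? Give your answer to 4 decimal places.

0.3321

Propagate the distribution vector 3 turns from square E.
After 0 turns: (0.0000, 0.0000, 1.0000)
After 1 turn: (0.3100, 0.4200, 0.2700)
After 2 turns: (0.3368, 0.3211, 0.3421)
After 3 turns: (0.3405, 0.3274, 0.3321)
P(in square E after 3 turns) = 0.3321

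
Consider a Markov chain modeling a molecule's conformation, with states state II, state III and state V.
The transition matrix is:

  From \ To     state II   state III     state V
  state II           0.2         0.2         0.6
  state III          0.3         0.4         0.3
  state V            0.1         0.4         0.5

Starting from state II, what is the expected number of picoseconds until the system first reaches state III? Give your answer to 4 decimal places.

3.2353

Let t(s) be the expected number of picoseconds to first reach state III from state s, with t(state III) = 0. Conditioning on the first picosecond:
t(state II) = 1 + 0.2·t(state II) + 0.6·t(state V)
t(state V) = 1 + 0.1·t(state II) + 0.5·t(state V)
Solving: t(state II) = 3.2353, t(state V) = 2.6471.
Expected picoseconds from state II to state III: 3.2353.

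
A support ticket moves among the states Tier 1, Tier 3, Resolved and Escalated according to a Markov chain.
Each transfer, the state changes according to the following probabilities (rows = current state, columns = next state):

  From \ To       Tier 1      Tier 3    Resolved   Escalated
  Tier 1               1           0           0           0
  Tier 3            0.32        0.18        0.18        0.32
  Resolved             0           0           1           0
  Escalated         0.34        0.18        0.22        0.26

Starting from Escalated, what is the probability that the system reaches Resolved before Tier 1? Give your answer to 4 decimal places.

0.3875

Let h(s) be the probability of absorption at Resolved starting from transient state s. Then h(Resolved) = 1 and h(Tier 1) = 0. By first-step analysis:
h(Tier 3) = 0.32·0 + 0.18·h(Tier 3) + 0.18·1 + 0.32·h(Escalated)
h(Escalated) = 0.34·0 + 0.18·h(Tier 3) + 0.22·1 + 0.26·h(Escalated)
Solving: h(Tier 3) = 0.3707, h(Escalated) = 0.3875.
Starting from Escalated, the probability is 0.3875.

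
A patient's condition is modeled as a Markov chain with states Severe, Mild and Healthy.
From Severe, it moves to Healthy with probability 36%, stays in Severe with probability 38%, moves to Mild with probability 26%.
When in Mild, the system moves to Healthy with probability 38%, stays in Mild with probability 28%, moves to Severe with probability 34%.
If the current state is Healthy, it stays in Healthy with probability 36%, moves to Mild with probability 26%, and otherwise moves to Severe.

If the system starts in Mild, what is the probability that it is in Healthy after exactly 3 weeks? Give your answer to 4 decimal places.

0.3653

Propagate the distribution vector 3 weeks from Mild.
After 0 weeks: (0.0000, 1.0000, 0.0000)
After 1 week: (0.3400, 0.2800, 0.3800)
After 2 weeks: (0.3688, 0.2656, 0.3656)
After 3 weeks: (0.3694, 0.2653, 0.3653)
P(in Healthy after 3 weeks) = 0.3653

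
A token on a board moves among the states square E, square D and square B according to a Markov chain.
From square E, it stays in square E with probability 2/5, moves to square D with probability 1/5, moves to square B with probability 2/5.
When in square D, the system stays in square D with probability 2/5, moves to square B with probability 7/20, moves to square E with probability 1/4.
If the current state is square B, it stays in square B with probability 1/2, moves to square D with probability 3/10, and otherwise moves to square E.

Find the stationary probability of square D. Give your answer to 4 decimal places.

Let the stationary distribution be π with π = πP and π_1 + π_2 + π_3 = 1.
π_1 = 0.4·π_1 + 0.25·π_2 + 0.2·π_3
π_2 = 0.2·π_1 + 0.4·π_2 + 0.3·π_3
Solving with the normalization constraint gives π = (0.2690, 0.3034, 0.4276).
So the stationary probability of square D is 0.3034.

0.3034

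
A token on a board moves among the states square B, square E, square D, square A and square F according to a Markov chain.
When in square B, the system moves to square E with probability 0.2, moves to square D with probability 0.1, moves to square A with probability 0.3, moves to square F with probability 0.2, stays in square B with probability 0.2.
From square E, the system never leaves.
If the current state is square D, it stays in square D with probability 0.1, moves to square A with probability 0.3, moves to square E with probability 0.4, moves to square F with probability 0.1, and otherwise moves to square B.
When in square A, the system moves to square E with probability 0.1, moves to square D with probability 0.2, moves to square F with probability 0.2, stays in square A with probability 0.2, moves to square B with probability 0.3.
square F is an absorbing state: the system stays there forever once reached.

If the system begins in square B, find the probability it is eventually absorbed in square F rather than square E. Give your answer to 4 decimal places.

Let h(s) be the probability of absorption at square F starting from transient state s. Then h(square F) = 1 and h(square E) = 0. By first-step analysis:
h(square B) = 0.2·h(square B) + 0.2·0 + 0.1·h(square D) + 0.3·h(square A) + 0.2·1
h(square D) = 0.1·h(square B) + 0.4·0 + 0.1·h(square D) + 0.3·h(square A) + 0.1·1
h(square A) = 0.3·h(square B) + 0.1·0 + 0.2·h(square D) + 0.2·h(square A) + 0.2·1
Solving: h(square B) = 0.4858, h(square D) = 0.3373, h(square A) = 0.5165.
Starting from square B, the probability is 0.4858.

0.4858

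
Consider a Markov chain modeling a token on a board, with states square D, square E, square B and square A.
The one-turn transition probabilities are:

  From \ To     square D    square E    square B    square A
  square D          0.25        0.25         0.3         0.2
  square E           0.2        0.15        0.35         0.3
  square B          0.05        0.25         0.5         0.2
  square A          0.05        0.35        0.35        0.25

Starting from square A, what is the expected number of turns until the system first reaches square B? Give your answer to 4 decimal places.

Let t(s) be the expected number of turns to first reach square B from state s, with t(square B) = 0. Conditioning on the first turn:
t(square D) = 1 + 0.25·t(square D) + 0.25·t(square E) + 0.2·t(square A)
t(square E) = 1 + 0.2·t(square D) + 0.15·t(square E) + 0.3·t(square A)
t(square A) = 1 + 0.05·t(square D) + 0.35·t(square E) + 0.25·t(square A)
Solving: t(square D) = 3.0838, t(square E) = 2.9274, t(square A) = 2.9050.
Expected turns from square A to square B: 2.9050.

2.9050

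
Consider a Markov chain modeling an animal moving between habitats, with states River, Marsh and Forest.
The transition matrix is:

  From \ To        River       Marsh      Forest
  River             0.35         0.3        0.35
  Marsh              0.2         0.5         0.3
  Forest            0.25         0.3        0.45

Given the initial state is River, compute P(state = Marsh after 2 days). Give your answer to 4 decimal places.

0.3600

Sum over the intermediate state after 1 day:
P = P(River→River)·P(River→Marsh) + P(River→Marsh)·P(Marsh→Marsh) + P(River→Forest)·P(Forest→Marsh)
  = 0.35×0.3 + 0.3×0.5 + 0.35×0.3
  = 0.1050 + 0.1500 + 0.1050 = 0.3600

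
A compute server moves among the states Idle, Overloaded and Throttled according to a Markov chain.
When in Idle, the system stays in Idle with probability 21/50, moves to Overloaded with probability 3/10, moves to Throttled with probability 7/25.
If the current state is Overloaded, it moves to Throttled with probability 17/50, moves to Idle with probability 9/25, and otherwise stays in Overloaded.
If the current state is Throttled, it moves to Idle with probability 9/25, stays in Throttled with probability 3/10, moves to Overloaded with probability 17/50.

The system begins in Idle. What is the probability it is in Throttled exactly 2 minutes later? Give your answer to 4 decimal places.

Sum over the intermediate state after 1 minute:
P = P(Idle→Idle)·P(Idle→Throttled) + P(Idle→Overloaded)·P(Overloaded→Throttled) + P(Idle→Throttled)·P(Throttled→Throttled)
  = 0.42×0.28 + 0.3×0.34 + 0.28×0.3
  = 0.1176 + 0.1020 + 0.0840 = 0.3036

0.3036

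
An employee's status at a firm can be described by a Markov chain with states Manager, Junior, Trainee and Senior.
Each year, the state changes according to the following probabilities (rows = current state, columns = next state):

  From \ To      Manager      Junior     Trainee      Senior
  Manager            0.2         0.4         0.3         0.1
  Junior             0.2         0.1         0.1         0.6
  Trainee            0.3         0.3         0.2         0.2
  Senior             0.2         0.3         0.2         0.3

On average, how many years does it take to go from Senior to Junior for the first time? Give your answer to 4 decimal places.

3.1034

Let t(s) be the expected number of years to first reach Junior from state s, with t(Junior) = 0. Conditioning on the first year:
t(Manager) = 1 + 0.2·t(Manager) + 0.3·t(Trainee) + 0.1·t(Senior)
t(Trainee) = 1 + 0.3·t(Manager) + 0.2·t(Trainee) + 0.2·t(Senior)
t(Senior) = 1 + 0.2·t(Manager) + 0.2·t(Trainee) + 0.3·t(Senior)
Solving: t(Manager) = 2.7900, t(Trainee) = 3.0721, t(Senior) = 3.1034.
Expected years from Senior to Junior: 3.1034.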